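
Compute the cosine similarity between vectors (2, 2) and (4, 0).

With u = (2, 2), v = (4, 0):
u·v = 2·4 + 2·0 = 8 + 0 = 8.
|u| = √(2² + 2²) = √8, |v| = √(4² + 0²) = √16, so |u||v| = √(8·16) = √128.
cos θ = (u·v)/(|u||v|) = 8/√128 ≈ 0.7071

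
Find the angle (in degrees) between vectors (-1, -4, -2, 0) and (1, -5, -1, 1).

With u = (-1, -4, -2, 0), v = (1, -5, -1, 1):
u·v = (-1)·1 + (-4)·(-5) + (-2)·(-1) + 0·1 = (-1) + 20 + 2 + 0 = 21.
|u| = √((-1)² + (-4)² + (-2)² + 0²) = √21, |v| = √(1² + (-5)² + (-1)² + 1²) = √28, so |u||v| = √(21·28) = √588.
cos θ = (u·v)/(|u||v|) = 21/√588 ≈ 0.866025
θ = arccos(0.866025) ≈ 30°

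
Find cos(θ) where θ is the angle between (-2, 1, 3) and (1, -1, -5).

With u = (-2, 1, 3), v = (1, -1, -5):
u·v = (-2)·1 + 1·(-1) + 3·(-5) = (-2) + (-1) + (-15) = -18.
|u| = √((-2)² + 1² + 3²) = √14, |v| = √(1² + (-1)² + (-5)²) = √27, so |u||v| = √(14·27) = √378.
cos θ = (u·v)/(|u||v|) = -18/√378 ≈ -0.9258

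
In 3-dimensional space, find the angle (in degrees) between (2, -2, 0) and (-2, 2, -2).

With u = (2, -2, 0), v = (-2, 2, -2):
u·v = 2·(-2) + (-2)·2 + 0·(-2) = (-4) + (-4) + 0 = -8.
|u| = √(2² + (-2)² + 0²) = √8, |v| = √((-2)² + 2² + (-2)²) = √12, so |u||v| = √(8·12) = √96.
cos θ = (u·v)/(|u||v|) = -8/√96 ≈ -0.816497
θ = arccos(-0.816497) ≈ 144.74°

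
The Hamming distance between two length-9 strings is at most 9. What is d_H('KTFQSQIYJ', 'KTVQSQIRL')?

Differing positions: 3, 8, 9. Hamming distance = 3. The maximum possible Hamming distance for length-9 strings is 9, so d_H/9 = 3/9 ≈ 0.3333.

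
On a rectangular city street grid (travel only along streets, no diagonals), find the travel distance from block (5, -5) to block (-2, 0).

Σ|x_i - y_i| = |5 - (-2)| + |-5 - 0| = 7 + 5 = 12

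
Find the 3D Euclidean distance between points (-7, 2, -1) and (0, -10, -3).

√(Σ(x_i - y_i)²) = √((-7 - 0)² + (2 - (-10))² + (-1 - (-3))²)
= √((-7)² + 12² + 2²) = √(49 + 144 + 4) = √197 ≈ 14.0357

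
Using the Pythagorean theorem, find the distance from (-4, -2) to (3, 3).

√(Σ(x_i - y_i)²) = √((-4 - 3)² + (-2 - 3)²)
= √((-7)² + (-5)²) = √(49 + 25) = √74 ≈ 8.6023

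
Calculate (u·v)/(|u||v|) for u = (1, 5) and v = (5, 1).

With u = (1, 5), v = (5, 1):
u·v = 1·5 + 5·1 = 5 + 5 = 10.
|u| = √(1² + 5²) = √26, |v| = √(5² + 1²) = √26, so |u||v| = √(26·26) = √676 = 26.
cos θ = (u·v)/(|u||v|) = 10/26 ≈ 0.3846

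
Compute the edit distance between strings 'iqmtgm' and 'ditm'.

Let D[i][j] be the edit distance between the first i characters of 'iqmtgm' and the first j characters of 'ditm', with D[i][0] = i, D[0][j] = j, and D[i][j] = D[i-1][j-1] if the characters match, else 1 + min(D[i-1][j], D[i][j-1], D[i-1][j-1]). Filling the table (rows: prefixes of 'iqmtgm', columns: prefixes of 'ditm'):
     ε  d  i  t  m
  ε  0  1  2  3  4
  i  1  1  1  2  3
  q  2  2  2  2  3
  m  3  3  3  3  2
  t  4  4  4  3  3
  g  5  5  5  4  4
  m  6  6  6  5  4
The bottom-right entry gives D[6][4] = 4, so no sequence of fewer than 4 edits works. Backtracking through the table gives one optimal edit sequence (4 edits):
  iqmtgm → qmtgm (del i @1)
  qmtgm → dmtgm (sub q→d @1)
  dmtgm → ditgm (sub m→i @2)
  ditgm → ditm (del g @4)
Edit distance = 4.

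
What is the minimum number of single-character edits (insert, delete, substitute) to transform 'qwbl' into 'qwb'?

Let D[i][j] be the edit distance between the first i characters of 'qwbl' and the first j characters of 'qwb', with D[i][0] = i, D[0][j] = j, and D[i][j] = D[i-1][j-1] if the characters match, else 1 + min(D[i-1][j], D[i][j-1], D[i-1][j-1]). Filling the table (rows: prefixes of 'qwbl', columns: prefixes of 'qwb'):
     ε  q  w  b
  ε  0  1  2  3
  q  1  0  1  2
  w  2  1  0  1
  b  3  2  1  0
  l  4  3  2  1
The bottom-right entry gives D[4][3] = 1, so no sequence of fewer than 1 edit works. Backtracking through the table gives one optimal edit sequence (1 edit):
  qwbl → qwb (del l @4)
Edit distance = 1.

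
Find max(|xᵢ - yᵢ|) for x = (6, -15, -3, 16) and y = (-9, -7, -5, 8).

max(|x_i - y_i|) = max(|6 - (-9)|, |-15 - (-7)|, |-3 - (-5)|, |16 - 8|) = max(15, 8, 2, 8) = 15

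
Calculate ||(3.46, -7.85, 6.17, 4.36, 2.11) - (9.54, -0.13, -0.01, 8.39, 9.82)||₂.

√(Σ(x_i - y_i)²) = √((3.46 - 9.54)² + (-7.85 - (-0.13))² + (6.17 - (-0.01))² + (4.36 - 8.39)² + (2.11 - 9.82)²)
= √((-6.08)² + (-7.72)² + 6.18² + (-4.03)² + (-7.71)²) = √(36.9664 + 59.5984 + 38.1924 + 16.2409 + 59.4441) = √210.4422 ≈ 14.5066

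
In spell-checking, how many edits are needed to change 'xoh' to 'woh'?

Let D[i][j] be the edit distance between the first i characters of 'xoh' and the first j characters of 'woh', with D[i][0] = i, D[0][j] = j, and D[i][j] = D[i-1][j-1] if the characters match, else 1 + min(D[i-1][j], D[i][j-1], D[i-1][j-1]). Filling the table (rows: prefixes of 'xoh', columns: prefixes of 'woh'):
     ε  w  o  h
  ε  0  1  2  3
  x  1  1  2  3
  o  2  2  1  2
  h  3  3  2  1
The bottom-right entry gives D[3][3] = 1, so no sequence of fewer than 1 edit works. Backtracking through the table gives one optimal edit sequence (1 edit):
  xoh → woh (sub x→w @1)
Edit distance = 1.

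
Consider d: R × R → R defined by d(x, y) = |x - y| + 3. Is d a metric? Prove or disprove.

No. d fails identity of indiscernibles (specifically d(x,x) = 0): d(-6, -6) = |-6 - (-6)| + 3 = 0 + 3 = 3 ≠ 0.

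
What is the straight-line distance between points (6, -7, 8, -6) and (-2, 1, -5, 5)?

√(Σ(x_i - y_i)²) = √((6 - (-2))² + (-7 - 1)² + (8 - (-5))² + (-6 - 5)²)
= √(8² + (-8)² + 13² + (-11)²) = √(64 + 64 + 169 + 121) = √418 ≈ 20.445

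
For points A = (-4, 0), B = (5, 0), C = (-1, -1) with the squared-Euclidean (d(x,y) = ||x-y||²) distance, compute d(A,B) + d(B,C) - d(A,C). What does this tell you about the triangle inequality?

d(A,B) = 9² + 0² = 81, d(B,C) = 6² + 1² = 37, d(A,C) = 3² + 1² = 10.
d(A,B) + d(B,C) - d(A,C) = 81 + 37 - 10 = 118 - 10 = 108. This is ≥ 0, so the triangle inequality holds for these points.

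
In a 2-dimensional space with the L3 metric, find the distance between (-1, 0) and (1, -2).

(Σ|x_i - y_i|^3)^(1/3) = (|-1 - 1|^3 + |0 - (-2)|^3)^(1/3)
= (2^3 + 2^3)^(1/3) = (8 + 8)^(1/3) = (16)^(1/3) ≈ 2.5198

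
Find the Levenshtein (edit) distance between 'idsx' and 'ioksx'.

Let D[i][j] be the edit distance between the first i characters of 'idsx' and the first j characters of 'ioksx', with D[i][0] = i, D[0][j] = j, and D[i][j] = D[i-1][j-1] if the characters match, else 1 + min(D[i-1][j], D[i][j-1], D[i-1][j-1]). Filling the table (rows: prefixes of 'idsx', columns: prefixes of 'ioksx'):
     ε  i  o  k  s  x
  ε  0  1  2  3  4  5
  i  1  0  1  2  3  4
  d  2  1  1  2  3  4
  s  3  2  2  2  2  3
  x  4  3  3  3  3  2
The bottom-right entry gives D[4][5] = 2, so no sequence of fewer than 2 edits works. Backtracking through the table gives one optimal edit sequence (2 edits):
  idsx → iodsx (ins o @2)
  iodsx → ioksx (sub d→k @3)
Edit distance = 2.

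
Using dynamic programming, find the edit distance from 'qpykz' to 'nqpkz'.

Let D[i][j] be the edit distance between the first i characters of 'qpykz' and the first j characters of 'nqpkz', with D[i][0] = i, D[0][j] = j, and D[i][j] = D[i-1][j-1] if the characters match, else 1 + min(D[i-1][j], D[i][j-1], D[i-1][j-1]). Filling the table (rows: prefixes of 'qpykz', columns: prefixes of 'nqpkz'):
     ε  n  q  p  k  z
  ε  0  1  2  3  4  5
  q  1  1  1  2  3  4
  p  2  2  2  1  2  3
  y  3  3  3  2  2  3
  k  4  4  4  3  2  3
  z  5  5  5  4  3  2
The bottom-right entry gives D[5][5] = 2, so no sequence of fewer than 2 edits works. Backtracking through the table gives one optimal edit sequence (2 edits):
  qpykz → nqpykz (ins n @1)
  nqpykz → nqpkz (del y @4)
Edit distance = 2.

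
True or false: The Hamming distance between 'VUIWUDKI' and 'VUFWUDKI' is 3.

Differing positions: 3. Hamming distance = 1, so the claim that d_H = 3 is false.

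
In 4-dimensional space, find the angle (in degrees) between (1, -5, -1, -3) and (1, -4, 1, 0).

With u = (1, -5, -1, -3), v = (1, -4, 1, 0):
u·v = 1·1 + (-5)·(-4) + (-1)·1 + (-3)·0 = 1 + 20 + (-1) + 0 = 20.
|u| = √(1² + (-5)² + (-1)² + (-3)²) = √36, |v| = √(1² + (-4)² + 1² + 0²) = √18, so |u||v| = √(36·18) = √648.
cos θ = (u·v)/(|u||v|) = 20/√648 ≈ 0.785674
θ = arccos(0.785674) ≈ 38.22°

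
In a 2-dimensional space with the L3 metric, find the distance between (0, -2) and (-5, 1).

(Σ|x_i - y_i|^3)^(1/3) = (|0 - (-5)|^3 + |-2 - 1|^3)^(1/3)
= (5^3 + 3^3)^(1/3) = (125 + 27)^(1/3) = (152)^(1/3) ≈ 5.3368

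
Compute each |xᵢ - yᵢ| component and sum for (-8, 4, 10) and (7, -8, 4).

Σ|x_i - y_i| = |-8 - 7| + |4 - (-8)| + |10 - 4| = 15 + 12 + 6 = 33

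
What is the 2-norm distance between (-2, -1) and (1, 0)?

(Σ|x_i - y_i|^2)^(1/2) = (|-2 - 1|^2 + |-1 - 0|^2)^(1/2)
= (3^2 + 1^2)^(1/2) = (9 + 1)^(1/2) = (10)^(1/2) ≈ 3.1623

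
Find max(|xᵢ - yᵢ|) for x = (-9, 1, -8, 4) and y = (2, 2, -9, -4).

max(|x_i - y_i|) = max(|-9 - 2|, |1 - 2|, |-8 - (-9)|, |4 - (-4)|) = max(11, 1, 1, 8) = 11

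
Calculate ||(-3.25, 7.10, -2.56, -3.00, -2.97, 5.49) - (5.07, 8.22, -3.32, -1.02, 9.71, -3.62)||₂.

√(Σ(x_i - y_i)²) = √((-3.25 - 5.07)² + (7.1 - 8.22)² + (-2.56 - (-3.32))² + (-3 - (-1.02))² + (-2.97 - 9.71)² + (5.49 - (-3.62))²)
= √((-8.32)² + (-1.12)² + 0.76² + (-1.98)² + (-12.68)² + 9.11²) = √(69.2224 + 1.2544 + 0.5776 + 3.9204 + 160.7824 + 82.9921) = √318.7493 ≈ 17.8536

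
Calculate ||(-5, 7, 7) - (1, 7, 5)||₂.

√(Σ(x_i - y_i)²) = √((-5 - 1)² + (7 - 7)² + (7 - 5)²)
= √((-6)² + 0² + 2²) = √(36 + 0 + 4) = √40 ≈ 6.3246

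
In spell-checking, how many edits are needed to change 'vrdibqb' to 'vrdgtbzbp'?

Let D[i][j] be the edit distance between the first i characters of 'vrdibqb' and the first j characters of 'vrdgtbzbp', with D[i][0] = i, D[0][j] = j, and D[i][j] = D[i-1][j-1] if the characters match, else 1 + min(D[i-1][j], D[i][j-1], D[i-1][j-1]). Filling the table (rows: prefixes of 'vrdibqb', columns: prefixes of 'vrdgtbzbp'):
     ε  v  r  d  g  t  b  z  b  p
  ε  0  1  2  3  4  5  6  7  8  9
  v  1  0  1  2  3  4  5  6  7  8
  r  2  1  0  1  2  3  4  5  6  7
  d  3  2  1  0  1  2  3  4  5  6
  i  4  3  2  1  1  2  3  4  5  6
  b  5  4  3  2  2  2  2  3  4  5
  q  6  5  4  3  3  3  3  3  4  5
  b  7  6  5  4  4  4  3  4  3  4
The bottom-right entry gives D[7][9] = 4, so no sequence of fewer than 4 edits works. Backtracking through the table gives one optimal edit sequence (4 edits):
  vrdibqb → vrdgibqb (ins g @4)
  vrdgibqb → vrdgtbqb (sub i→t @5)
  vrdgtbqb → vrdgtbzb (sub q→z @7)
  vrdgtbzb → vrdgtbzbp (ins p @9)
Edit distance = 4.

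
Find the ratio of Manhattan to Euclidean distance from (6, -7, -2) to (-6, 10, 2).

L1 = |6 - (-6)| + |-7 - 10| + |-2 - 2| = 12 + 17 + 4 = 33
L2 = √(12² + 17² + 4²) = √449 ≈ 21.1896
L1 ≥ L2 always (equality iff movement is along one axis); L1 > L2 here.
Ratio L1/L2 = 33/√449 ≈ 1.5574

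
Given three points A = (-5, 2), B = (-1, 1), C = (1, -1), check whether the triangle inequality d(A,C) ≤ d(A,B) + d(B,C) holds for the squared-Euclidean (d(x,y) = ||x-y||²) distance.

d(A,B) = 4² + 1² = 17, d(B,C) = 2² + 2² = 8, d(A,C) = 6² + 3² = 45.
d(A,C) = 45 > 17 + 8 = 25. Triangle inequality is VIOLATED. (Squared-Euclidean is not a metric — this is a counterexample.)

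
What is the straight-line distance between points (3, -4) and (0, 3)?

√(Σ(x_i - y_i)²) = √((3 - 0)² + (-4 - 3)²)
= √(3² + (-7)²) = √(9 + 49) = √58 ≈ 7.6158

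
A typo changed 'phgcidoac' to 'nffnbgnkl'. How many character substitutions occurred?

Differing positions: 1, 2, 3, 4, 5, 6, 7, 8, 9. Hamming distance = 9.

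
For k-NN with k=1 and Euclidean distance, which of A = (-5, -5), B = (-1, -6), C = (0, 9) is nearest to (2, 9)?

Distances: d(A) ≈ 15.6525, d(B) ≈ 15.2971, d(C) = 2. Nearest: C = (0, 9) with distance 2.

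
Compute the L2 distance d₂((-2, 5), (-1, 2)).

√(Σ(x_i - y_i)²) = √((-2 - (-1))² + (5 - 2)²)
= √((-1)² + 3²) = √(1 + 9) = √10 ≈ 3.1623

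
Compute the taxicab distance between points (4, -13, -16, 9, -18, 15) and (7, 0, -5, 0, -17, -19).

Σ|x_i - y_i| = |4 - 7| + |-13 - 0| + |-16 - (-5)| + |9 - 0| + |-18 - (-17)| + |15 - (-19)| = 3 + 13 + 11 + 9 + 1 + 34 = 71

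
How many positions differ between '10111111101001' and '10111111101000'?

Differing positions: 14. Hamming distance = 1.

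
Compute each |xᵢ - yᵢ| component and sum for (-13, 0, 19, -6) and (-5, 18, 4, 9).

Σ|x_i - y_i| = |-13 - (-5)| + |0 - 18| + |19 - 4| + |-6 - 9| = 8 + 18 + 15 + 15 = 56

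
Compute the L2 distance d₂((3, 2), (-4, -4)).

√(Σ(x_i - y_i)²) = √((3 - (-4))² + (2 - (-4))²)
= √(7² + 6²) = √(49 + 36) = √85 ≈ 9.2195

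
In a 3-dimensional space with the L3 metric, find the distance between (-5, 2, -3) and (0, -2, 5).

(Σ|x_i - y_i|^3)^(1/3) = (|-5 - 0|^3 + |2 - (-2)|^3 + |-3 - 5|^3)^(1/3)
= (5^3 + 4^3 + 8^3)^(1/3) = (125 + 64 + 512)^(1/3) = (701)^(1/3) ≈ 8.8833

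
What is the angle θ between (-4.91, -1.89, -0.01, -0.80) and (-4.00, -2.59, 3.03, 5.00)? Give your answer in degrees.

With u = (-4.91, -1.89, -0.01, -0.80), v = (-4.00, -2.59, 3.03, 5.00):
u·v = (-4.91)·(-4) + (-1.89)·(-2.59) + (-0.01)·3.03 + (-0.8)·5 = 19.64 + 4.8951 + (-0.0303) + (-4) = 20.5048.
|u| = √((-4.91)² + (-1.89)² + (-0.01)² + (-0.8)²) = √(24.1081 + 3.5721 + 0.0001 + 0.64) = √28.3203, |v| = √((-4)² + (-2.59)² + 3.03² + 5²) = √(16 + 6.7081 + 9.1809 + 25) = √56.889.
cos θ = (u·v)/(|u||v|) = 20.5048/(√28.3203·√56.889) ≈ 0.510849
θ = arccos(0.510849) ≈ 59.28°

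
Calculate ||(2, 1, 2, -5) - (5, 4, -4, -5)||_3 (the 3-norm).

(Σ|x_i - y_i|^3)^(1/3) = (|2 - 5|^3 + |1 - 4|^3 + |2 - (-4)|^3 + |-5 - (-5)|^3)^(1/3)
= (3^3 + 3^3 + 6^3 + 0^3)^(1/3) = (27 + 27 + 216 + 0)^(1/3) = (270)^(1/3) ≈ 6.4633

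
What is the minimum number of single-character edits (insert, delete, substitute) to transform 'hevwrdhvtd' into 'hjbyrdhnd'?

Let D[i][j] be the edit distance between the first i characters of 'hevwrdhvtd' and the first j characters of 'hjbyrdhnd', with D[i][0] = i, D[0][j] = j, and D[i][j] = D[i-1][j-1] if the characters match, else 1 + min(D[i-1][j], D[i][j-1], D[i-1][j-1]). Filling the table (rows: prefixes of 'hevwrdhvtd', columns: prefixes of 'hjbyrdhnd'):
     ε  h  j  b  y  r  d  h  n  d
  ε  0  1  2  3  4  5  6  7  8  9
  h  1  0  1  2  3  4  5  6  7  8
  e  2  1  1  2  3  4  5  6  7  8
  v  3  2  2  2  3  4  5  6  7  8
  w  4  3  3  3  3  4  5  6  7  8
  r  5  4  4  4  4  3  4  5  6  7
  d  6  5  5  5  5  4  3  4  5  6
  h  7  6  6  6  6  5  4  3  4  5
  v  8  7  7  7  7  6  5  4  4  5
  t  9  8  8  8  8  7  6  5  5  5
  d 10  9  9  9  9  8  7  6  6  5
The bottom-right entry gives D[10][9] = 5, so no sequence of fewer than 5 edits works. Backtracking through the table gives one optimal edit sequence (5 edits):
  hevwrdhvtd → hjvwrdhvtd (sub e→j @2)
  hjvwrdhvtd → hjbwrdhvtd (sub v→b @3)
  hjbwrdhvtd → hjbyrdhvtd (sub w→y @4)
  hjbyrdhvtd → hjbyrdhtd (del v @8)
  hjbyrdhtd → hjbyrdhnd (sub t→n @8)
Edit distance = 5.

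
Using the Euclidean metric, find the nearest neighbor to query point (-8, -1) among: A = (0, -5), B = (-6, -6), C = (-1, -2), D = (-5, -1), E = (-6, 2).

Distances: d(A) ≈ 8.9443, d(B) ≈ 5.3852, d(C) ≈ 7.0711, d(D) = 3, d(E) ≈ 3.6056. Nearest: D = (-5, -1) with distance 3.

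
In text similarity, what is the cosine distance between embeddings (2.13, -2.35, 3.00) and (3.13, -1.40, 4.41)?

With u = (2.13, -2.35, 3.00), v = (3.13, -1.40, 4.41):
u·v = 2.13·3.13 + (-2.35)·(-1.4) + 3·4.41 = 6.6669 + 3.29 + 13.23 = 23.1869.
|u| = √(2.13² + (-2.35)² + 3²) = √(4.5369 + 5.5225 + 9) = √19.0594, |v| = √(3.13² + (-1.4)² + 4.41²) = √(9.7969 + 1.96 + 19.4481) = √31.205.
cos θ = (u·v)/(|u||v|) = 23.1869/(√19.0594·√31.205) ≈ 0.9508
Cosine distance = 1 - cos θ ≈ 1 - 0.9508 = 0.0492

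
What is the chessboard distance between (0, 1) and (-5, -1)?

max(|x_i - y_i|) = max(|0 - (-5)|, |1 - (-1)|) = max(5, 2) = 5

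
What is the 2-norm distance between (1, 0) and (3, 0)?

(Σ|x_i - y_i|^2)^(1/2) = (|1 - 3|^2 + |0 - 0|^2)^(1/2)
= (2^2 + 0^2)^(1/2) = (4 + 0)^(1/2) = (4)^(1/2) = 2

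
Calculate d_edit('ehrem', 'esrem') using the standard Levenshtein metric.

Let D[i][j] be the edit distance between the first i characters of 'ehrem' and the first j characters of 'esrem', with D[i][0] = i, D[0][j] = j, and D[i][j] = D[i-1][j-1] if the characters match, else 1 + min(D[i-1][j], D[i][j-1], D[i-1][j-1]). Filling the table (rows: prefixes of 'ehrem', columns: prefixes of 'esrem'):
     ε  e  s  r  e  m
  ε  0  1  2  3  4  5
  e  1  0  1  2  3  4
  h  2  1  1  2  3  4
  r  3  2  2  1  2  3
  e  4  3  3  2  1  2
  m  5  4  4  3  2  1
The bottom-right entry gives D[5][5] = 1, so no sequence of fewer than 1 edit works. Backtracking through the table gives one optimal edit sequence (1 edit):
  ehrem → esrem (sub h→s @2)
Edit distance = 1.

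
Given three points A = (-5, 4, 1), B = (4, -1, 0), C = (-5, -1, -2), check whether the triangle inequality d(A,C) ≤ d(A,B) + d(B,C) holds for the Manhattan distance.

d(A,B) = 9 + 5 + 1 = 15, d(B,C) = 9 + 0 + 2 = 11, d(A,C) = 0 + 5 + 3 = 8.
d(A,C) = 8 ≤ 15 + 11 = 26. Triangle inequality is satisfied.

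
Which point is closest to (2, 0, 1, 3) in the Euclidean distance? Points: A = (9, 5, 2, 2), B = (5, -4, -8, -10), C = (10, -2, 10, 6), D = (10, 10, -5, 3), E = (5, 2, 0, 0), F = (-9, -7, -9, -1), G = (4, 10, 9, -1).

Distances: d(A) ≈ 8.7178, d(B) ≈ 16.5831, d(C) ≈ 12.5698, d(D) ≈ 14.1421, d(E) ≈ 4.7958, d(F) ≈ 16.9115, d(G) ≈ 13.5647. Nearest: E = (5, 2, 0, 0) with distance 4.7958.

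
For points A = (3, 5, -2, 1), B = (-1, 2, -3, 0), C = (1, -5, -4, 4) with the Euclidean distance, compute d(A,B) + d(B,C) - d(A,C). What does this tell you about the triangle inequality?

d(A,B) = √(4² + 3² + 1² + 1²) = √27 ≈ 5.1962, d(B,C) = √(2² + 7² + 1² + 4²) = √70 ≈ 8.3666, d(A,C) = √(2² + 10² + 2² + 3²) = √117 ≈ 10.8167.
d(A,B) + d(B,C) - d(A,C) = 5.1962 + 8.3666 - 10.8167 = 13.5628 - 10.8167 = 2.7461 (to 4 decimal places). This is ≥ 0, so the triangle inequality holds for these points.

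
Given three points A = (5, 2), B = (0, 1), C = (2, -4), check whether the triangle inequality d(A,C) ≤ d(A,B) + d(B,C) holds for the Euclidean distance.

d(A,B) = √(5² + 1²) = √26 ≈ 5.099, d(B,C) = √(2² + 5²) = √29 ≈ 5.3852, d(A,C) = √(3² + 6²) = √45 ≈ 6.7082.
d(A,C) ≈ 6.7082 ≤ 5.099 + 5.3852 = 10.4842. Triangle inequality is satisfied.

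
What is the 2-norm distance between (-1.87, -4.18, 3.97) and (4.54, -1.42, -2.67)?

(Σ|x_i - y_i|^2)^(1/2) = (|-1.87 - 4.54|^2 + |-4.18 - (-1.42)|^2 + |3.97 - (-2.67)|^2)^(1/2)
= (6.41^2 + 2.76^2 + 6.64^2)^(1/2) = (41.0881 + 7.6176 + 44.0896)^(1/2) = (92.7953)^(1/2) ≈ 9.633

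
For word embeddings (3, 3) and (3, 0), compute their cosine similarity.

With u = (3, 3), v = (3, 0):
u·v = 3·3 + 3·0 = 9 + 0 = 9.
|u| = √(3² + 3²) = √18, |v| = √(3² + 0²) = √9, so |u||v| = √(18·9) = √162.
cos θ = (u·v)/(|u||v|) = 9/√162 ≈ 0.7071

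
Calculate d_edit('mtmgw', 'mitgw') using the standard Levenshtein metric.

Let D[i][j] be the edit distance between the first i characters of 'mtmgw' and the first j characters of 'mitgw', with D[i][0] = i, D[0][j] = j, and D[i][j] = D[i-1][j-1] if the characters match, else 1 + min(D[i-1][j], D[i][j-1], D[i-1][j-1]). Filling the table (rows: prefixes of 'mtmgw', columns: prefixes of 'mitgw'):
     ε  m  i  t  g  w
  ε  0  1  2  3  4  5
  m  1  0  1  2  3  4
  t  2  1  1  1  2  3
  m  3  2  2  2  2  3
  g  4  3  3  3  2  3
  w  5  4  4  4  3  2
The bottom-right entry gives D[5][5] = 2, so no sequence of fewer than 2 edits works. Backtracking through the table gives one optimal edit sequence (2 edits):
  mtmgw → mimgw (sub t→i @2)
  mimgw → mitgw (sub m→t @3)
Edit distance = 2.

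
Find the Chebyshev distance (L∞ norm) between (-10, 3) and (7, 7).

max(|x_i - y_i|) = max(|-10 - 7|, |3 - 7|) = max(17, 4) = 17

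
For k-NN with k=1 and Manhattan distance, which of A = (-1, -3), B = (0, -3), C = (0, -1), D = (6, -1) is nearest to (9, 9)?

Distances: d(A) = 22, d(B) = 21, d(C) = 19, d(D) = 13. Nearest: D = (6, -1) with distance 13.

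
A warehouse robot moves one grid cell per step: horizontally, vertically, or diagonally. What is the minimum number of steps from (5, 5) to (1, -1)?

max(|x_i - y_i|) = max(|5 - 1|, |5 - (-1)|) = max(4, 6) = 6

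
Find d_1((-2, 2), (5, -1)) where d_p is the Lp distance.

Σ|x_i - y_i| = |-2 - 5| + |2 - (-1)| = 7 + 3 = 10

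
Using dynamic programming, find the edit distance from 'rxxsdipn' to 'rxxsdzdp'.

Let D[i][j] be the edit distance between the first i characters of 'rxxsdipn' and the first j characters of 'rxxsdzdp', with D[i][0] = i, D[0][j] = j, and D[i][j] = D[i-1][j-1] if the characters match, else 1 + min(D[i-1][j], D[i][j-1], D[i-1][j-1]). Filling the table (rows: prefixes of 'rxxsdipn', columns: prefixes of 'rxxsdzdp'):
     ε  r  x  x  s  d  z  d  p
  ε  0  1  2  3  4  5  6  7  8
  r  1  0  1  2  3  4  5  6  7
  x  2  1  0  1  2  3  4  5  6
  x  3  2  1  0  1  2  3  4  5
  s  4  3  2  1  0  1  2  3  4
  d  5  4  3  2  1  0  1  2  3
  i  6  5  4  3  2  1  1  2  3
  p  7  6  5  4  3  2  2  2  2
  n  8  7  6  5  4  3  3  3  3
The bottom-right entry gives D[8][8] = 3, so no sequence of fewer than 3 edits works. Backtracking through the table gives one optimal edit sequence (3 edits):
  rxxsdipn → rxxsdzpn (sub i→z @6)
  rxxsdzpn → rxxsdzdn (sub p→d @7)
  rxxsdzdn → rxxsdzdp (sub n→p @8)
Edit distance = 3.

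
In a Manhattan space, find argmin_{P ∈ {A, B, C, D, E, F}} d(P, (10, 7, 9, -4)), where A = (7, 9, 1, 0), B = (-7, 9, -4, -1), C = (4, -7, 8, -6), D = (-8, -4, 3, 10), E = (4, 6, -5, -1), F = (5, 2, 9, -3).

Distances: d(A) = 17, d(B) = 35, d(C) = 23, d(D) = 49, d(E) = 24, d(F) = 11. Nearest: F = (5, 2, 9, -3) with distance 11.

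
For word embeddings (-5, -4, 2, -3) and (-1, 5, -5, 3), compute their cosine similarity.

With u = (-5, -4, 2, -3), v = (-1, 5, -5, 3):
u·v = (-5)·(-1) + (-4)·5 + 2·(-5) + (-3)·3 = 5 + (-20) + (-10) + (-9) = -34.
|u| = √((-5)² + (-4)² + 2² + (-3)²) = √54, |v| = √((-1)² + 5² + (-5)² + 3²) = √60, so |u||v| = √(54·60) = √3240.
cos θ = (u·v)/(|u||v|) = -34/√3240 ≈ -0.5973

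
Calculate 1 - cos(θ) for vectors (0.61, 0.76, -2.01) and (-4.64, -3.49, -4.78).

With u = (0.61, 0.76, -2.01), v = (-4.64, -3.49, -4.78):
u·v = 0.61·(-4.64) + 0.76·(-3.49) + (-2.01)·(-4.78) = (-2.8304) + (-2.6524) + 9.6078 = 4.125.
|u| = √(0.61² + 0.76² + (-2.01)²) = √(0.3721 + 0.5776 + 4.0401) = √4.9898, |v| = √((-4.64)² + (-3.49)² + (-4.78)²) = √(21.5296 + 12.1801 + 22.8484) = √56.5581.
cos θ = (u·v)/(|u||v|) = 4.125/(√4.9898·√56.5581) ≈ 0.2455
Cosine distance = 1 - cos θ ≈ 1 - 0.2455 = 0.7545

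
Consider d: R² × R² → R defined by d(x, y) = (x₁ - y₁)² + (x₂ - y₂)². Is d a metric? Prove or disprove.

No. The squared Euclidean distance fails the triangle inequality. Counterexample: x = (0, 0), y = (1, 5), z = (2, 10). d(x,z) = 2² + 10² = 104, but d(x,y) + d(y,z) = (1² + 5²) + (1² + 5²) = 26 + 26 = 52. Since 104 > 52, the triangle inequality is violated. (Note: √d, the ordinary Euclidean distance, IS a metric.)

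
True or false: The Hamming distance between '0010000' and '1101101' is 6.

Differing positions: 1, 2, 3, 4, 5, 7. Hamming distance = 6, so the claim is true.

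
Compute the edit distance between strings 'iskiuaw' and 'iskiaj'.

Let D[i][j] be the edit distance between the first i characters of 'iskiuaw' and the first j characters of 'iskiaj', with D[i][0] = i, D[0][j] = j, and D[i][j] = D[i-1][j-1] if the characters match, else 1 + min(D[i-1][j], D[i][j-1], D[i-1][j-1]). Filling the table (rows: prefixes of 'iskiuaw', columns: prefixes of 'iskiaj'):
     ε  i  s  k  i  a  j
  ε  0  1  2  3  4  5  6
  i  1  0  1  2  3  4  5
  s  2  1  0  1  2  3  4
  k  3  2  1  0  1  2  3
  i  4  3  2  1  0  1  2
  u  5  4  3  2  1  1  2
  a  6  5  4  3  2  1  2
  w  7  6  5  4  3  2  2
The bottom-right entry gives D[7][6] = 2, so no sequence of fewer than 2 edits works. Backtracking through the table gives one optimal edit sequence (2 edits):
  iskiuaw → iskiaw (del u @5)
  iskiaw → iskiaj (sub w→j @6)
Edit distance = 2.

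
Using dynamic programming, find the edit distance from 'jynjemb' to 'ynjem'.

Let D[i][j] be the edit distance between the first i characters of 'jynjemb' and the first j characters of 'ynjem', with D[i][0] = i, D[0][j] = j, and D[i][j] = D[i-1][j-1] if the characters match, else 1 + min(D[i-1][j], D[i][j-1], D[i-1][j-1]). Filling the table (rows: prefixes of 'jynjemb', columns: prefixes of 'ynjem'):
     ε  y  n  j  e  m
  ε  0  1  2  3  4  5
  j  1  1  2  2  3  4
  y  2  1  2  3  3  4
  n  3  2  1  2  3  4
  j  4  3  2  1  2  3
  e  5  4  3  2  1  2
  m  6  5  4  3  2  1
  b  7  6  5  4  3  2
The bottom-right entry gives D[7][5] = 2, so no sequence of fewer than 2 edits works. Backtracking through the table gives one optimal edit sequence (2 edits):
  jynjemb → ynjemb (del j @1)
  ynjemb → ynjem (del b @6)
Edit distance = 2.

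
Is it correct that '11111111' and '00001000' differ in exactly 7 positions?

Differing positions: 1, 2, 3, 4, 6, 7, 8. Hamming distance = 7, so the claim is true.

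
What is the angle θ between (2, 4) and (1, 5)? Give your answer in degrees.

With u = (2, 4), v = (1, 5):
u·v = 2·1 + 4·5 = 2 + 20 = 22.
|u| = √(2² + 4²) = √20, |v| = √(1² + 5²) = √26, so |u||v| = √(20·26) = √520.
cos θ = (u·v)/(|u||v|) = 22/√520 ≈ 0.964764
θ = arccos(0.964764) ≈ 15.26°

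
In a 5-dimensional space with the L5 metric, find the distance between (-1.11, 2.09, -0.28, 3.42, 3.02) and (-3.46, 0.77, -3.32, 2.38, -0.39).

(Σ|x_i - y_i|^5)^(1/5) = (|-1.11 - (-3.46)|^5 + |2.09 - 0.77|^5 + |-0.28 - (-3.32)|^5 + |3.42 - 2.38|^5 + |3.02 - (-0.39)|^5)^(1/5)
= (2.35^5 + 1.32^5 + 3.04^5 + 1.04^5 + 3.41^5)^(1/5) ≈ (71.6703 + 4.0075 + 259.6378 + 1.2167 + 461.0753)^(1/5) = (797.6076)^(1/5) ≈ 3.805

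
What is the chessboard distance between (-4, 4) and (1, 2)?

max(|x_i - y_i|) = max(|-4 - 1|, |4 - 2|) = max(5, 2) = 5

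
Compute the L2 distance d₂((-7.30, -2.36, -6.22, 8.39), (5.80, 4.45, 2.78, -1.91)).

√(Σ(x_i - y_i)²) = √((-7.3 - 5.8)² + (-2.36 - 4.45)² + (-6.22 - 2.78)² + (8.39 - (-1.91))²)
= √((-13.1)² + (-6.81)² + (-9)² + 10.3²) = √(171.61 + 46.3761 + 81 + 106.09) = √405.0761 ≈ 20.1265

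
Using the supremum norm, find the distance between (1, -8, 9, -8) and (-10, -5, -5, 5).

max(|x_i - y_i|) = max(|1 - (-10)|, |-8 - (-5)|, |9 - (-5)|, |-8 - 5|) = max(11, 3, 14, 13) = 14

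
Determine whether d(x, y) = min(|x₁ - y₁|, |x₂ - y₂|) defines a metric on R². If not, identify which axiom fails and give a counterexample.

No. d fails identity of indiscernibles: take x = (-2, 0) and y = (-2, 1). Then d(x,y) = min(|-2 - (-2)|, |0 - 1|) = min(0, 1) = 0, yet x ≠ y.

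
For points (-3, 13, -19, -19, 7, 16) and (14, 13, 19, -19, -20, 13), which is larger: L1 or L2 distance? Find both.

L1 = |-3 - 14| + |13 - 13| + |-19 - 19| + |-19 - (-19)| + |7 - (-20)| + |16 - 13| = 17 + 0 + 38 + 0 + 27 + 3 = 85
L2 = √(17² + 0² + 38² + 0² + 27² + 3²) = √2471 ≈ 49.7092
L1 ≥ L2 always (equality iff movement is along one axis); L1 > L2 here.
Ratio L1/L2 = 85/√2471 ≈ 1.7099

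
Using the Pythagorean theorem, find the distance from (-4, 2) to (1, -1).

√(Σ(x_i - y_i)²) = √((-4 - 1)² + (2 - (-1))²)
= √((-5)² + 3²) = √(25 + 9) = √34 ≈ 5.831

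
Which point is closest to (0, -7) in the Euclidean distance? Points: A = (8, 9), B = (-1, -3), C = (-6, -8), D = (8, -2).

Distances: d(A) ≈ 17.8885, d(B) ≈ 4.1231, d(C) ≈ 6.0828, d(D) ≈ 9.434. Nearest: B = (-1, -3) with distance 4.1231.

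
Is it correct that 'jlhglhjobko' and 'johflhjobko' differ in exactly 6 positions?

Differing positions: 2, 4. Hamming distance = 2, so the claim that d_H = 6 is false.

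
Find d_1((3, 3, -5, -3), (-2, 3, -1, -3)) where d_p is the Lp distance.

Σ|x_i - y_i| = |3 - (-2)| + |3 - 3| + |-5 - (-1)| + |-3 - (-3)| = 5 + 0 + 4 + 0 = 9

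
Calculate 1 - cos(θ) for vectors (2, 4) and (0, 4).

With u = (2, 4), v = (0, 4):
u·v = 2·0 + 4·4 = 0 + 16 = 16.
|u| = √(2² + 4²) = √20, |v| = √(0² + 4²) = √16, so |u||v| = √(20·16) = √320.
cos θ = (u·v)/(|u||v|) = 16/√320 ≈ 0.8944
Cosine distance = 1 - cos θ ≈ 1 - 0.8944 = 0.1056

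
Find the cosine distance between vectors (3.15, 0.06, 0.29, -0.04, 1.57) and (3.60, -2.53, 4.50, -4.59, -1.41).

With u = (3.15, 0.06, 0.29, -0.04, 1.57), v = (3.60, -2.53, 4.50, -4.59, -1.41):
u·v = 3.15·3.6 + 0.06·(-2.53) + 0.29·4.5 + (-0.04)·(-4.59) + 1.57·(-1.41) = 11.34 + (-0.1518) + 1.305 + 0.1836 + (-2.2137) = 10.4631.
|u| = √(3.15² + 0.06² + 0.29² + (-0.04)² + 1.57²) = √(9.9225 + 0.0036 + 0.0841 + 0.0016 + 2.4649) = √12.4767, |v| = √(3.6² + (-2.53)² + 4.5² + (-4.59)² + (-1.41)²) = √(12.96 + 6.4009 + 20.25 + 21.0681 + 1.9881) = √62.6671.
cos θ = (u·v)/(|u||v|) = 10.4631/(√12.4767·√62.6671) ≈ 0.3742
Cosine distance = 1 - cos θ ≈ 1 - 0.3742 = 0.6258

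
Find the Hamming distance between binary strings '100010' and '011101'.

Differing positions: 1, 2, 3, 4, 5, 6. Hamming distance = 6.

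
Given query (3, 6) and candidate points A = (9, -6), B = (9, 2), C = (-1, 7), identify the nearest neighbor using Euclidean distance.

Distances: d(A) ≈ 13.4164, d(B) ≈ 7.2111, d(C) ≈ 4.1231. Nearest: C = (-1, 7) with distance 4.1231.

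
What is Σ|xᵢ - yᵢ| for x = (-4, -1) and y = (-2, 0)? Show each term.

Σ|x_i - y_i| = |-4 - (-2)| + |-1 - 0| = 2 + 1 = 3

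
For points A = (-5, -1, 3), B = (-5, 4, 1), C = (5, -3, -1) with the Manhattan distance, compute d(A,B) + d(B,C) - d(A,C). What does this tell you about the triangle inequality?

d(A,B) = 0 + 5 + 2 = 7, d(B,C) = 10 + 7 + 2 = 19, d(A,C) = 10 + 2 + 4 = 16.
d(A,B) + d(B,C) - d(A,C) = 7 + 19 - 16 = 26 - 16 = 10. This is ≥ 0, so the triangle inequality holds for these points.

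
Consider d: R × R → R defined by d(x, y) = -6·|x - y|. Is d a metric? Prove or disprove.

No. With c = -6 < 0, d fails non-negativity: d(3, 12) = -6·|3 - 12| = -6·9 = -54 < 0.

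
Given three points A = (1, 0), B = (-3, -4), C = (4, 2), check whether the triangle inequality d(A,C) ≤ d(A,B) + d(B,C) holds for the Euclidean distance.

d(A,B) = √(4² + 4²) = √32 ≈ 5.6569, d(B,C) = √(7² + 6²) = √85 ≈ 9.2195, d(A,C) = √(3² + 2²) = √13 ≈ 3.6056.
d(A,C) ≈ 3.6056 ≤ 5.6569 + 9.2195 = 14.8764. Triangle inequality is satisfied.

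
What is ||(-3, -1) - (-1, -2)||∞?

max(|x_i - y_i|) = max(|-3 - (-1)|, |-1 - (-2)|) = max(2, 1) = 2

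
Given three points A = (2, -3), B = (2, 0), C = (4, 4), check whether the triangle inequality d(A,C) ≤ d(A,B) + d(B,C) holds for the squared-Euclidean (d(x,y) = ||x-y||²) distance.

d(A,B) = 0² + 3² = 9, d(B,C) = 2² + 4² = 20, d(A,C) = 2² + 7² = 53.
d(A,C) = 53 > 9 + 20 = 29. Triangle inequality is VIOLATED. (Squared-Euclidean is not a metric — this is a counterexample.)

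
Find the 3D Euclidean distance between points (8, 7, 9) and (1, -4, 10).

√(Σ(x_i - y_i)²) = √((8 - 1)² + (7 - (-4))² + (9 - 10)²)
= √(7² + 11² + (-1)²) = √(49 + 121 + 1) = √171 ≈ 13.0767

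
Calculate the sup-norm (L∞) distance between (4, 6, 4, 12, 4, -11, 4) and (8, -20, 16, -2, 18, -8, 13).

max(|x_i - y_i|) = max(|4 - 8|, |6 - (-20)|, |4 - 16|, |12 - (-2)|, |4 - 18|, |-11 - (-8)|, |4 - 13|) = max(4, 26, 12, 14, 14, 3, 9) = 26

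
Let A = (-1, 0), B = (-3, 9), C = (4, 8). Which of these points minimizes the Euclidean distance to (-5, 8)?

Distances: d(A) ≈ 8.9443, d(B) ≈ 2.2361, d(C) = 9. Nearest: B = (-3, 9) with distance 2.2361.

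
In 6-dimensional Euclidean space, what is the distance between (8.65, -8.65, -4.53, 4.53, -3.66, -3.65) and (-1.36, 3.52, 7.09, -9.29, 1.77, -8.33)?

√(Σ(x_i - y_i)²) = √((8.65 - (-1.36))² + (-8.65 - 3.52)² + (-4.53 - 7.09)² + (4.53 - (-9.29))² + (-3.66 - 1.77)² + (-3.65 - (-8.33))²)
= √(10.01² + (-12.17)² + (-11.62)² + 13.82² + (-5.43)² + 4.68²) = √(100.2001 + 148.1089 + 135.0244 + 190.9924 + 29.4849 + 21.9024) = √625.7131 ≈ 25.0143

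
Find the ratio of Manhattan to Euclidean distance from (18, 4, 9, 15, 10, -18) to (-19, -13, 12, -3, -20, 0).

L1 = |18 - (-19)| + |4 - (-13)| + |9 - 12| + |15 - (-3)| + |10 - (-20)| + |-18 - 0| = 37 + 17 + 3 + 18 + 30 + 18 = 123
L2 = √(37² + 17² + 3² + 18² + 30² + 18²) = √3215 ≈ 56.701
L1 ≥ L2 always (equality iff movement is along one axis); L1 > L2 here.
Ratio L1/L2 = 123/√3215 ≈ 2.1693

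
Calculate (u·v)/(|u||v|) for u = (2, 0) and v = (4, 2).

With u = (2, 0), v = (4, 2):
u·v = 2·4 + 0·2 = 8 + 0 = 8.
|u| = √(2² + 0²) = √4, |v| = √(4² + 2²) = √20, so |u||v| = √(4·20) = √80.
cos θ = (u·v)/(|u||v|) = 8/√80 ≈ 0.8944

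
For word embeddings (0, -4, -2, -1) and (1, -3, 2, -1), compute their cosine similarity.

With u = (0, -4, -2, -1), v = (1, -3, 2, -1):
u·v = 0·1 + (-4)·(-3) + (-2)·2 + (-1)·(-1) = 0 + 12 + (-4) + 1 = 9.
|u| = √(0² + (-4)² + (-2)² + (-1)²) = √21, |v| = √(1² + (-3)² + 2² + (-1)²) = √15, so |u||v| = √(21·15) = √315.
cos θ = (u·v)/(|u||v|) = 9/√315 ≈ 0.5071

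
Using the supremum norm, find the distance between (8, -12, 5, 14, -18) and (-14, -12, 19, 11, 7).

max(|x_i - y_i|) = max(|8 - (-14)|, |-12 - (-12)|, |5 - 19|, |14 - 11|, |-18 - 7|) = max(22, 0, 14, 3, 25) = 25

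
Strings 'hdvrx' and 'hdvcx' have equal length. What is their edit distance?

Let D[i][j] be the edit distance between the first i characters of 'hdvrx' and the first j characters of 'hdvcx', with D[i][0] = i, D[0][j] = j, and D[i][j] = D[i-1][j-1] if the characters match, else 1 + min(D[i-1][j], D[i][j-1], D[i-1][j-1]). Filling the table (rows: prefixes of 'hdvrx', columns: prefixes of 'hdvcx'):
     ε  h  d  v  c  x
  ε  0  1  2  3  4  5
  h  1  0  1  2  3  4
  d  2  1  0  1  2  3
  v  3  2  1  0  1  2
  r  4  3  2  1  1  2
  x  5  4  3  2  2  1
The bottom-right entry gives D[5][5] = 1, so no sequence of fewer than 1 edit works. Backtracking through the table gives one optimal edit sequence (1 edit):
  hdvrx → hdvcx (sub r→c @4)
Edit distance = 1.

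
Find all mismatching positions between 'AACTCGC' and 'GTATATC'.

Differing positions: 1, 2, 3, 5, 6. Hamming distance = 5.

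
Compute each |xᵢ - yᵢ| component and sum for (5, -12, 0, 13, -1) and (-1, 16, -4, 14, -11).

Σ|x_i - y_i| = |5 - (-1)| + |-12 - 16| + |0 - (-4)| + |13 - 14| + |-1 - (-11)| = 6 + 28 + 4 + 1 + 10 = 49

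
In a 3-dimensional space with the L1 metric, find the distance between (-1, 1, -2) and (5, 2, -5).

Σ|x_i - y_i| = |-1 - 5| + |1 - 2| + |-2 - (-5)| = 6 + 1 + 3 = 10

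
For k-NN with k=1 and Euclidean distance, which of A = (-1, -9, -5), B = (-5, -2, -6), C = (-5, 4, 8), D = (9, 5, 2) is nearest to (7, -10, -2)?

Distances: d(A) ≈ 8.6023, d(B) ≈ 14.9666, d(C) ≈ 20.9762, d(D) ≈ 15.6525. Nearest: A = (-1, -9, -5) with distance 8.6023.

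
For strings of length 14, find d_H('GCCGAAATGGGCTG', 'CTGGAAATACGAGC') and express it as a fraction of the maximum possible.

Differing positions: 1, 2, 3, 9, 10, 12, 13, 14. Hamming distance = 8. The maximum possible Hamming distance for length-14 strings is 14, so d_H/14 = 8/14 ≈ 0.5714.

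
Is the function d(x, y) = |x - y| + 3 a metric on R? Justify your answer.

No. d fails identity of indiscernibles (specifically d(x,x) = 0): d(1, 1) = |1 - 1| + 3 = 0 + 3 = 3 ≠ 0.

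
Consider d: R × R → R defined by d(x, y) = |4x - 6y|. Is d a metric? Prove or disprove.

No. d fails symmetry: d(3, 6) = |4·3 - 6·6| = |-24| = 24, but d(6, 3) = |4·6 - 6·3| = |6| = 6. Since 24 ≠ 6, d(x,y) ≠ d(y,x) in general.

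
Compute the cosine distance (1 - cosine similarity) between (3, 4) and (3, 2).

With u = (3, 4), v = (3, 2):
u·v = 3·3 + 4·2 = 9 + 8 = 17.
|u| = √(3² + 4²) = √25, |v| = √(3² + 2²) = √13, so |u||v| = √(25·13) = √325.
cos θ = (u·v)/(|u||v|) = 17/√325 ≈ 0.943
Cosine distance = 1 - cos θ ≈ 1 - 0.943 = 0.057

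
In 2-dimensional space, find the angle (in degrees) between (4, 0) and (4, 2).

With u = (4, 0), v = (4, 2):
u·v = 4·4 + 0·2 = 16 + 0 = 16.
|u| = √(4² + 0²) = √16, |v| = √(4² + 2²) = √20, so |u||v| = √(16·20) = √320.
cos θ = (u·v)/(|u||v|) = 16/√320 ≈ 0.894427
θ = arccos(0.894427) ≈ 26.57°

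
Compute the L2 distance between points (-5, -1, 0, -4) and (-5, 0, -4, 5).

(Σ|x_i - y_i|^2)^(1/2) = (|-5 - (-5)|^2 + |-1 - 0|^2 + |0 - (-4)|^2 + |-4 - 5|^2)^(1/2)
= (0^2 + 1^2 + 4^2 + 9^2)^(1/2) = (0 + 1 + 16 + 81)^(1/2) = (98)^(1/2) ≈ 9.8995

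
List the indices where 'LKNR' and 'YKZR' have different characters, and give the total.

Differing positions: 1, 3. Hamming distance = 2.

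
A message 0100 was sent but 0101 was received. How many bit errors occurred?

Differing positions: 4. Hamming distance = 1.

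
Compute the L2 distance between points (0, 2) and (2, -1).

(Σ|x_i - y_i|^2)^(1/2) = (|0 - 2|^2 + |2 - (-1)|^2)^(1/2)
= (2^2 + 3^2)^(1/2) = (4 + 9)^(1/2) = (13)^(1/2) ≈ 3.6056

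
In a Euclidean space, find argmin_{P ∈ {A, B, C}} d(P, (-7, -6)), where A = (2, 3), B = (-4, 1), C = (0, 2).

Distances: d(A) ≈ 12.7279, d(B) ≈ 7.6158, d(C) ≈ 10.6301. Nearest: B = (-4, 1) with distance 7.6158.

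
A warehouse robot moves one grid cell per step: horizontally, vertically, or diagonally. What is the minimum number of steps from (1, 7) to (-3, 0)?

max(|x_i - y_i|) = max(|1 - (-3)|, |7 - 0|) = max(4, 7) = 7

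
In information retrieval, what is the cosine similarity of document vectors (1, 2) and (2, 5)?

With u = (1, 2), v = (2, 5):
u·v = 1·2 + 2·5 = 2 + 10 = 12.
|u| = √(1² + 2²) = √5, |v| = √(2² + 5²) = √29, so |u||v| = √(5·29) = √145.
cos θ = (u·v)/(|u||v|) = 12/√145 ≈ 0.9965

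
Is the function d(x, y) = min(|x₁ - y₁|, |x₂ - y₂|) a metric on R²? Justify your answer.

No. d fails identity of indiscernibles: take x = (-2, 0) and y = (-2, 1). Then d(x,y) = min(|-2 - (-2)|, |0 - 1|) = min(0, 1) = 0, yet x ≠ y.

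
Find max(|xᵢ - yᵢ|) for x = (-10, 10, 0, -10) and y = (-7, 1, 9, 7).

max(|x_i - y_i|) = max(|-10 - (-7)|, |10 - 1|, |0 - 9|, |-10 - 7|) = max(3, 9, 9, 17) = 17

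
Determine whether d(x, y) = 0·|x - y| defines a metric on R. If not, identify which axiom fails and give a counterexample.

No. With c = 0, d(x,y) = 0 for all x, y. This fails identity of indiscernibles: d(9, 12) = 0 but 9 ≠ 12.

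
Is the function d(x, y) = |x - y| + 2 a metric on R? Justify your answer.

No. d fails identity of indiscernibles (specifically d(x,x) = 0): d(4, 4) = |4 - 4| + 2 = 0 + 2 = 2 ≠ 0.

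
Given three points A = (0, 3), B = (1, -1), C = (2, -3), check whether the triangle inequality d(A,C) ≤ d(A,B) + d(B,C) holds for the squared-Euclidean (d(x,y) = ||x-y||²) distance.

d(A,B) = 1² + 4² = 17, d(B,C) = 1² + 2² = 5, d(A,C) = 2² + 6² = 40.
d(A,C) = 40 > 17 + 5 = 22. Triangle inequality is VIOLATED. (Squared-Euclidean is not a metric — this is a counterexample.)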